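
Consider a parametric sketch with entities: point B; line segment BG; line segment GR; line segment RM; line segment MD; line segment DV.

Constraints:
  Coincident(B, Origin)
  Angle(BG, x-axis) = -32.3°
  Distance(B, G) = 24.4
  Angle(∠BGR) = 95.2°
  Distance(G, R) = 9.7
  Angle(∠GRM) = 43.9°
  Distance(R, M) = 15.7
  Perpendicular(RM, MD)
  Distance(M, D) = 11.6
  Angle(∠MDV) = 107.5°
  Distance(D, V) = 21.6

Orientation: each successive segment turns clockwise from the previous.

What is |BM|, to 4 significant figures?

13.43

B is at the origin; BG runs at -32.3° with length 24.4, so G = (20.62, -13.04). ∠BGR = 95.2° gives GR at -117.1° from the x-axis; with |GR| = 9.7, R = (16.21, -21.67). ∠GRM = 43.9° gives RM at 106.8° from the x-axis; with |RM| = 15.7, M = (11.67, -6.643). Then |BM| = |M − B| = 13.43.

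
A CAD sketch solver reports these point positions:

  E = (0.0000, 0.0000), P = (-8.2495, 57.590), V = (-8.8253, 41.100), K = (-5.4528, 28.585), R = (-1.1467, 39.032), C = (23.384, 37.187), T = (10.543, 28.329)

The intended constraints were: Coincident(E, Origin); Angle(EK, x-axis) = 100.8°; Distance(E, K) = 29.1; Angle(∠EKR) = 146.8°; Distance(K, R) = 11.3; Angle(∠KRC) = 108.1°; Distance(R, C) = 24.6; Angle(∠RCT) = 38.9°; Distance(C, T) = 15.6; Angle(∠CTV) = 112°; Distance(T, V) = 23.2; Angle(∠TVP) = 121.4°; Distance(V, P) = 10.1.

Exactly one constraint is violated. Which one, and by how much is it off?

Distance(V, P) = 10.1 — off by 6.40.

E = (0.00, 0.00) ✓; EK at 100.8° ✓; |EK| = 29.10 ✓; ∠EKR = 146.8° ✓; |KR| = 11.30 ✓; ∠KRC = 108.1° ✓; |RC| = 24.60 ✓; ∠RCT = 38.90° ✓; |CT| = 15.60 ✓; ∠CTV = 112.0° ✓; |TV| = 23.20 ✓; ∠TVP = 121.4° ✓; |VP| = 16.50 ✗.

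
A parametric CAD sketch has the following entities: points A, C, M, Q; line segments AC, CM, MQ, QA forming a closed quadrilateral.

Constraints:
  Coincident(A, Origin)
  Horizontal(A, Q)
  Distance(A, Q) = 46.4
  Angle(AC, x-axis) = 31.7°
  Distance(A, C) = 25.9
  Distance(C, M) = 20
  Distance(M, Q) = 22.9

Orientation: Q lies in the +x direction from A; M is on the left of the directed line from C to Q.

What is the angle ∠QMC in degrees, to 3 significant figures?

80.9°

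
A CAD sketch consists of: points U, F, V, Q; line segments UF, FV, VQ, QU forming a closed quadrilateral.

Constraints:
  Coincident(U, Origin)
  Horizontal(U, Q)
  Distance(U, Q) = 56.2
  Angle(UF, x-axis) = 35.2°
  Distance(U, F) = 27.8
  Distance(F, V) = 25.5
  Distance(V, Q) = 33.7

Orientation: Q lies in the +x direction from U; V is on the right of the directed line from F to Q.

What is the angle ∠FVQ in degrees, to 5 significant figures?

76.267°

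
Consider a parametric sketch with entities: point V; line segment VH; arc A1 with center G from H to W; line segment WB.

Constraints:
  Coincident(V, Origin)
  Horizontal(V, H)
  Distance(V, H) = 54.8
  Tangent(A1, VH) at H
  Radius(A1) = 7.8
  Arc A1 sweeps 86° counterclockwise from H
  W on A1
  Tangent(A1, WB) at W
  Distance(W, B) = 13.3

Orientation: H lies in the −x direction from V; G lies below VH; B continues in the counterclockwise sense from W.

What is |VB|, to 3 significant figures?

66.7

On A1, H sits at bearing 90° from G; an 86° counterclockwise sweep puts W at bearing 176°, so W = G + 7.8·(cos 176°, sin 176°) = (-62.6, -7.26). Tangency of A1 to WB means the radius GW is perpendicular to WB, so WB runs along (−sin 176°, cos 176°); with |WB| = 13.3, B = (-63.5, -20.5). Then |VB| = |B − V| = 66.7.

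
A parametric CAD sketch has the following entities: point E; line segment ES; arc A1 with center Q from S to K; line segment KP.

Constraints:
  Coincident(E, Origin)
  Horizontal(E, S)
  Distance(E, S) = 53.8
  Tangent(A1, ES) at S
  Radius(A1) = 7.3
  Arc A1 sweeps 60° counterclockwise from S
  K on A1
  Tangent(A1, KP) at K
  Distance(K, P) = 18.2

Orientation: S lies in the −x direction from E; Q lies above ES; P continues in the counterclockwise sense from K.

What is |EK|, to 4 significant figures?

47.62

E is at the origin; E and S share the same y with |ES| = 53.8 and S on the −x side, so S = (-53.80, 0.000). A1 meets ES tangentially, so QS is at right angles to ES, so Q = S + (0, 7.3) = (-53.80, 7.300). On A1, S sits at bearing -90° from Q; a 60° counterclockwise sweep puts K at bearing -30°, so K = Q + 7.3·(cos -30°, sin -30°) = (-47.48, 3.650). Then |EK| = |K − E| = 47.62.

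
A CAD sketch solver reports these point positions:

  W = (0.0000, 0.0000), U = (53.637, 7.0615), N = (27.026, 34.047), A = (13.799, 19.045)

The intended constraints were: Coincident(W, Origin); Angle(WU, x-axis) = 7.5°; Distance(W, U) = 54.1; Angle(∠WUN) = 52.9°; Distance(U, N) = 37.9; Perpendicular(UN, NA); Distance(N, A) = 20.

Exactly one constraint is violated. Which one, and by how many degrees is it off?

Perpendicular(UN, NA) — off by 4.00°.

W = (0.00, 0.00) ✓; WU at 7.500° ✓; |WU| = 54.10 ✓; ∠WUN = 52.90° ✓; |UN| = 37.90 ✓; ∠(UN, NA) = 94.00° ✗; |NA| = 20.00 ✓.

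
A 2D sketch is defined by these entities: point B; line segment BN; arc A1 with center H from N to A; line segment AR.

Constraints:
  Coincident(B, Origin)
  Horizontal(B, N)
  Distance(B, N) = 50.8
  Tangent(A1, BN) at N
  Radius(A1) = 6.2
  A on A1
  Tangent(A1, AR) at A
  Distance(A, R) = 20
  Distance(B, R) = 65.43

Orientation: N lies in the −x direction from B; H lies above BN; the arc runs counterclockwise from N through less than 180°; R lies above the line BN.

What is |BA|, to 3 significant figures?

47.6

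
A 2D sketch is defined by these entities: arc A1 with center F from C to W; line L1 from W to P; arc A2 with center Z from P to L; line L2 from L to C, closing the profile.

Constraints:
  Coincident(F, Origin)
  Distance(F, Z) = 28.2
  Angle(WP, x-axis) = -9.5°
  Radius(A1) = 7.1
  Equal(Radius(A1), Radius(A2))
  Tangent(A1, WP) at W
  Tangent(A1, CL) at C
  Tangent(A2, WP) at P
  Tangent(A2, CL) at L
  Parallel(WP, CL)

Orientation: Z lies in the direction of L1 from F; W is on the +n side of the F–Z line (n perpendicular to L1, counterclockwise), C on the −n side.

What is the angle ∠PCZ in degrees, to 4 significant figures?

12.60°

The slot axis is L1's direction at -9.5°, so u = (cos -9.5°, sin -9.5°) = (0.9863, -0.1650) and n = (−sin -9.5°, cos -9.5°) = (0.1650, 0.9863). F is at the origin and Z lies 28.2 along u from F, so Z = 28.2·u = (27.81, -4.654). Tangency of A1 to both parallel lines with radius 7.1 puts W and C at F ± 7.1·n: W = (1.172, 7.003), C = (-1.172, -7.003). Equal radii place P and L the same way about Z: P = Z + 7.1·n = (28.99, 2.348), L = Z − 7.1·n = (26.64, -11.66). Then cos ∠PCZ = CP·CZ / (|CP||CZ|), giving 12.60°.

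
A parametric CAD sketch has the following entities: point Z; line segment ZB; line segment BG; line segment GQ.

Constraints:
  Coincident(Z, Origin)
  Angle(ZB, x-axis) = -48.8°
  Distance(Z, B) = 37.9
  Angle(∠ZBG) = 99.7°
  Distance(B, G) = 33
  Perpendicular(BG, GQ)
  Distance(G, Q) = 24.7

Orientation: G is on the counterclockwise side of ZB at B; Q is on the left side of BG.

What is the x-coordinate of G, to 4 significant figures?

53.10

Z is at the origin; ZB runs at -48.8° with length 37.9, so B = 37.9·(cos -48.8°, sin -48.8°) = (24.96, -28.52). ∠ZBG = 99.7°, so BG runs at -48.8° + (180° − 99.7°) = 31.50° from the x-axis; with |BG| = 33.0, G = B + 33.0·(cos 31.50°, sin 31.50°) = (53.10, -11.27). So G.x = 53.10.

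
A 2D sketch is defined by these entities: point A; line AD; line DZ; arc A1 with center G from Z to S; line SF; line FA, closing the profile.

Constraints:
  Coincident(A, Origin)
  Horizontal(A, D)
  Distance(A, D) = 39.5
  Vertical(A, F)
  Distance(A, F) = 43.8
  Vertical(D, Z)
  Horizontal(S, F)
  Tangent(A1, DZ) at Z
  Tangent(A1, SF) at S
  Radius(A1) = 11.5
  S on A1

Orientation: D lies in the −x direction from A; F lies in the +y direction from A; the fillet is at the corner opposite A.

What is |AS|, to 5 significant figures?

51.985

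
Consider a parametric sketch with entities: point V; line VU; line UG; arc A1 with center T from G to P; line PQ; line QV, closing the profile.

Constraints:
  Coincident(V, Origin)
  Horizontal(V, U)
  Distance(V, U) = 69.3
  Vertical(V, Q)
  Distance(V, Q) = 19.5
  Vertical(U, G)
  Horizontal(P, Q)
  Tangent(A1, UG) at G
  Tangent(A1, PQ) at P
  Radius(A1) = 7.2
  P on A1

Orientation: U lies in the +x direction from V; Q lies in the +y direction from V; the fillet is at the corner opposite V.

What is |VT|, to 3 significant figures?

63.3

V is at the origin; V and U share the same y with |VU| = 69.3 and U on the +x side, so U = (69.3, 0.00). VQ is vertical with |VQ| = 19.5 and Q on the +y side, so Q = (0.00, 19.5). The virtual corner opposite V is at (69.3, 19.5). Tangency of A1 to UG means the radius TG is perpendicular to UG and since A1 is tangent to PQ there, TP ⟂ PQ, with radius 7.2, so the center T sits 7.2 in from both sides at T = (62.1, 12.3). Then |VT| = |T − V| = 63.3.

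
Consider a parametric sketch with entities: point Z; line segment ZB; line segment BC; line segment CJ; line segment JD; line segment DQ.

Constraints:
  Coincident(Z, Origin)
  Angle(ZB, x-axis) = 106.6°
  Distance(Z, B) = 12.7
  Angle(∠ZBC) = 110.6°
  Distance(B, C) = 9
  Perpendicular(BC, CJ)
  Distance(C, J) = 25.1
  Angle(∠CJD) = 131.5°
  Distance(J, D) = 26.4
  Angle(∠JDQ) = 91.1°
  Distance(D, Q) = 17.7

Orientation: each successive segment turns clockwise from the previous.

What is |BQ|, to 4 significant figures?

37.31

Z is at the origin; ZB runs at 106.6° with length 12.7, so B = (-3.628, 12.17). ∠ZBC = 110.6° gives BC at 37.20° from the x-axis; with |BC| = 9.0, C = (3.541, 17.61). The perpendicularity gives CJ at right angles to BC, so CJ runs at -52.80°; with |CJ| = 25.1, J = (18.72, -2.381). ∠CJD = 131.5° gives JD at -101.3° from the x-axis; with |JD| = 26.4, D = (13.54, -28.27). ∠JDQ = 91.1° gives DQ at 169.8° from the x-axis; with |DQ| = 17.7, Q = (-3.877, -25.13). Then |BQ| = |Q − B| = 37.31.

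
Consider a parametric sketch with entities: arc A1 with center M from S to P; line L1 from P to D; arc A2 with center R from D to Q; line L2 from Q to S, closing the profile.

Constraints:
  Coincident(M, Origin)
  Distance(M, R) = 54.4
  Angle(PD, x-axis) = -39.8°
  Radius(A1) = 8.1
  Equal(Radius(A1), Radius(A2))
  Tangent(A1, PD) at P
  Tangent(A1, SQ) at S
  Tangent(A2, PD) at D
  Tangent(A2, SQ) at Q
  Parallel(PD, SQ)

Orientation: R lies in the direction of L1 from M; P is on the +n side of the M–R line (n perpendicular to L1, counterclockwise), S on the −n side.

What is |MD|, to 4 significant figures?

55.00

The slot axis is L1's direction at -39.8°, so u = (cos -39.8°, sin -39.8°) = (0.7683, -0.6401) and n = (−sin -39.8°, cos -39.8°) = (0.6401, 0.7683). M is at the origin and R lies 54.4 along u from M, so R = 54.4·u = (41.79, -34.82). Tangency of A1 to both parallel lines with radius 8.1 puts P and S at M ± 8.1·n: P = (5.185, 6.223), S = (-5.185, -6.223). Equal radii place D and Q the same way about R: D = R + 8.1·n = (46.98, -28.60), Q = R − 8.1·n = (36.61, -41.05). Then |MD| = |D − M| = 55.00.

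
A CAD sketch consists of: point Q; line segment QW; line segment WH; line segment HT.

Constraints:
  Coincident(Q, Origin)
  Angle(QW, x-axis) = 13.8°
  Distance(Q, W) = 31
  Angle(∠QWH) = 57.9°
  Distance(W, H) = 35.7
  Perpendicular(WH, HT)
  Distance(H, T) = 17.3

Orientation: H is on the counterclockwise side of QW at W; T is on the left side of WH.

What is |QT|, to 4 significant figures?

21.21

Q is at the origin; QW runs at 13.8° with length 31.0, so W = 31.0·(cos 13.8°, sin 13.8°) = (30.11, 7.395). ∠QWH = 57.9°, so WH runs at 13.8° + (180° − 57.9°) = 135.9° from the x-axis; with |WH| = 35.7, H = W + 35.7·(cos 135.9°, sin 135.9°) = (4.468, 32.24). WH ⟂ HT; with |HT| = 17.3 on the left of WH, T = H + 17.3·(-0.6959, -0.7181) = (-7.571, 19.82). Then |QT| = |T − Q| = 21.21.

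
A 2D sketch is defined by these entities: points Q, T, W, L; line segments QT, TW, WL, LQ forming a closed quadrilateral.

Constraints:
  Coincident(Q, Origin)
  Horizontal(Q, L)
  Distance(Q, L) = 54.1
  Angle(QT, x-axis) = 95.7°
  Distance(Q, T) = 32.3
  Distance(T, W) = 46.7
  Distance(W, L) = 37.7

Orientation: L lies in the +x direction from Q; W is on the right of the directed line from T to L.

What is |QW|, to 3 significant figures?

20.1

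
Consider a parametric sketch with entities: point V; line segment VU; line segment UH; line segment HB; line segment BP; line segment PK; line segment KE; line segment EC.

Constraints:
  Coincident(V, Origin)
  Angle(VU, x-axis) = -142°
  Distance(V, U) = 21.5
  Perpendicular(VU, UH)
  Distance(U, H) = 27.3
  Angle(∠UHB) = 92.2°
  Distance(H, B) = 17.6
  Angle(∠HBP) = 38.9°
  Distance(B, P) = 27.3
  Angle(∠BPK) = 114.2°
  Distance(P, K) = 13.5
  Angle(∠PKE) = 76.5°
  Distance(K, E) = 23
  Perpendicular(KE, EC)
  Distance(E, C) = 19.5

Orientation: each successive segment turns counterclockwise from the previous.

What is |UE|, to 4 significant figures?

33.76

∠BPK = 114.2° gives PK at -117.3° from the x-axis; with |PK| = 13.5, K = (-19.31, -34.97). ∠PKE = 76.5° gives KE at -13.80° from the x-axis; with |KE| = 23.0, E = (3.024, -40.46). Then |UE| = |E − U| = 33.76.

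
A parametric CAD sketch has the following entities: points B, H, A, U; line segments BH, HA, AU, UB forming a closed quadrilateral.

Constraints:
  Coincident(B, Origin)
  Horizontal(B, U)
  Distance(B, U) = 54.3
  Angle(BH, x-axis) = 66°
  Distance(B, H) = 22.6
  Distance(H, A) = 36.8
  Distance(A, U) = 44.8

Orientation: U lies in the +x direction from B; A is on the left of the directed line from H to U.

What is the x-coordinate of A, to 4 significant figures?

39.07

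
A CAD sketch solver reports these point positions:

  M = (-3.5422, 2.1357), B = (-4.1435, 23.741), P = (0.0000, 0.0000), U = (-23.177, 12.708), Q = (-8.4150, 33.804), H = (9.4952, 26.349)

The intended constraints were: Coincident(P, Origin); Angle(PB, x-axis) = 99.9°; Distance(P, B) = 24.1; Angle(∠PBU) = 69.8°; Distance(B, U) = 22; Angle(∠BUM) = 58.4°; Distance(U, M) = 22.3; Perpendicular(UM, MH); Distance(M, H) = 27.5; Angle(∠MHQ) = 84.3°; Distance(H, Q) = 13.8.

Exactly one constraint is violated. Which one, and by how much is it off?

Distance(H, Q) = 13.8 — off by 5.60.

P = (0.00, 0.00) ✓; PB at 99.90° ✓; |PB| = 24.10 ✓; ∠PBU = 69.80° ✓; |BU| = 22.00 ✓; ∠BUM = 58.40° ✓; |UM| = 22.30 ✓; ∠(UM, MH) = 90.00° ✓; |MH| = 27.50 ✓; ∠MHQ = 84.30° ✓; |HQ| = 19.40 ✗.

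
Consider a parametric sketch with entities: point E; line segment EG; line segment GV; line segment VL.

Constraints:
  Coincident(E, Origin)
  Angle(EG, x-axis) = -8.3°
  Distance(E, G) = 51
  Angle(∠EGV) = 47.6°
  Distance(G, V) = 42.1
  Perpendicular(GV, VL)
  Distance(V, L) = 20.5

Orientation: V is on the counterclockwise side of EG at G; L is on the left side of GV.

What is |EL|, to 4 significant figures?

18.81

E is at the origin; EG runs at -8.3° with length 51.0, so G = 51.0·(cos -8.3°, sin -8.3°) = (50.47, -7.362). ∠EGV = 47.6°, so GV runs at -8.3° + (180° − 47.6°) = 124.1° from the x-axis; with |GV| = 42.1, V = G + 42.1·(cos 124.1°, sin 124.1°) = (26.86, 27.50). The perpendicularity gives VL at right angles to GV; with |VL| = 20.5 on the left of GV, L = V + 20.5·(-0.8281, -0.5606) = (9.888, 16.01). Then |EL| = |L − E| = 18.81.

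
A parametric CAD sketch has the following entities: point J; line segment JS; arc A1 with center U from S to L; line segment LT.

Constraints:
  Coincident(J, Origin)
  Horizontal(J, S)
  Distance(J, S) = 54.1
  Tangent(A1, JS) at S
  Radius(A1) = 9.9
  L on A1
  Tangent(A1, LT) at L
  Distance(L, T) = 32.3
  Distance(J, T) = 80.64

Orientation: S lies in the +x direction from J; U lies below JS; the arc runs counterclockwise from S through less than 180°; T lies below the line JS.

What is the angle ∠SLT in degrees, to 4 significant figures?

112.2°

J is at the origin; J and S share the same y with |JS| = 54.1 and S on the +x side, so S = (54.10, 0.000). A1 meets JS tangentially, so US is at right angles to JS, so U = S + (0, -9.9) = (54.10, -9.900). Since UL ⟂ LT (tangency), |UT| = √(9.9² + 32.3²) = 33.78 regardless of where L sits on A1. So T lies on both circle(J, 80.64) and circle(U, 33.78); the below-JS intersection is T = (70.27, -39.56). L is the foot of the tangent from T: L = (47.18, -16.98).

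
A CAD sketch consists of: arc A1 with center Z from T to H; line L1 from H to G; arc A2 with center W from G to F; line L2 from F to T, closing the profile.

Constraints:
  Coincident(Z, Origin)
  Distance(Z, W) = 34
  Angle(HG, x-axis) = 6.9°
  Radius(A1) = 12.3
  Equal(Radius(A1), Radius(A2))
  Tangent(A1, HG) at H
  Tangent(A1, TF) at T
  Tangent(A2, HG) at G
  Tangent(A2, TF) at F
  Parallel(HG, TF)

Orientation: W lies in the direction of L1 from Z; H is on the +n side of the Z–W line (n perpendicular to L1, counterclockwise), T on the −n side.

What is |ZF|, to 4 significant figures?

36.16

The slot axis is L1's direction at 6.9°, so u = (cos 6.9°, sin 6.9°) = (0.9928, 0.1201) and n = (−sin 6.9°, cos 6.9°) = (-0.1201, 0.9928). Z is at the origin and W lies 34.0 along u from Z, so W = 34.0·u = (33.75, 4.085). Tangency of A1 to both parallel lines with radius 12.3 puts H and T at Z ± 12.3·n: H = (-1.478, 12.21), T = (1.478, -12.21). Equal radii place G and F the same way about W: G = W + 12.3·n = (32.28, 16.30), F = W − 12.3·n = (35.23, -8.126). Then |ZF| = |F − Z| = 36.16.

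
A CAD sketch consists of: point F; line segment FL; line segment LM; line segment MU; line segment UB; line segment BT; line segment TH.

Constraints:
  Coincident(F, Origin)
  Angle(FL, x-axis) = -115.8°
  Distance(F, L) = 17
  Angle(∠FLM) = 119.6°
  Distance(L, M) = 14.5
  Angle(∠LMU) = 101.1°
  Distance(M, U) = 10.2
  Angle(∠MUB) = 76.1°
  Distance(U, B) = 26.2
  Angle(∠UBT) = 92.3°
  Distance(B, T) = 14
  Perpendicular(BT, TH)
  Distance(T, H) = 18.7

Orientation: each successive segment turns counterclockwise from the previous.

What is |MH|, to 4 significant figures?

7.420

F is at the origin; FL runs at -115.8° with length 17.0, so L = (-7.399, -15.31). ∠FLM = 119.6° gives LM at -55.40° from the x-axis; with |LM| = 14.5, M = (0.8348, -27.24). ∠LMU = 101.1° gives MU at 23.50° from the x-axis; with |MU| = 10.2, U = (10.19, -23.17). ∠MUB = 76.1° gives UB at 127.4° from the x-axis; with |UB| = 26.2, B = (-5.724, -2.360). ∠UBT = 92.3° gives BT at -144.9° from the x-axis; with |BT| = 14.0, T = (-17.18, -10.41). BT is perpendicular to TH, so TH runs at -54.90°; with |TH| = 18.7, H = (-6.426, -25.71). Then |MH| = |H − M| = 7.420.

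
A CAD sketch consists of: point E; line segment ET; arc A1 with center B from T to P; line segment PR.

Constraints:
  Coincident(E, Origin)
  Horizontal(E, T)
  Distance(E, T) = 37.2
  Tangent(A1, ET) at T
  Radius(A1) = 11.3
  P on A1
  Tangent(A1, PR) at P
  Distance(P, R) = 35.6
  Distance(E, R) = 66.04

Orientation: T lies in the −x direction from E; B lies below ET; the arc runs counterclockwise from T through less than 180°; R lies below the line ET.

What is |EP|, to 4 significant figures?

49.97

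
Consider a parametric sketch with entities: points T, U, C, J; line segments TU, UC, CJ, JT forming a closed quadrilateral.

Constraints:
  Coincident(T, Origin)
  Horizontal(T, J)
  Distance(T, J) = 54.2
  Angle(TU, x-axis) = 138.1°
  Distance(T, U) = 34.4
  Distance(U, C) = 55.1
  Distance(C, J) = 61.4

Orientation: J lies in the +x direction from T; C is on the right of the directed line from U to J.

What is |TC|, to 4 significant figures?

26.46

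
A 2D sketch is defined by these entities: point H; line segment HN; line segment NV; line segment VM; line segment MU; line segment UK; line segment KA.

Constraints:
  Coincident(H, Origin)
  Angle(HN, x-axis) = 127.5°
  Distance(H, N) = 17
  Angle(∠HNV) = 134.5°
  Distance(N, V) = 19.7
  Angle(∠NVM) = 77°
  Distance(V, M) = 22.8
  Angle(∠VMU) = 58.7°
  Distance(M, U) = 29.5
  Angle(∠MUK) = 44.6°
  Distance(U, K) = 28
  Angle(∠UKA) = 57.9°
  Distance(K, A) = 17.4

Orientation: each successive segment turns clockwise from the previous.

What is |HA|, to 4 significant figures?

24.55

H is at the origin; HN runs at 127.5° with length 17.0, so N = (-10.35, 13.49). ∠HNV = 134.5° gives NV at 82.00° from the x-axis; with |NV| = 19.7, V = (-7.607, 33.00). ∠NVM = 77.0° gives VM at -21.00° from the x-axis; with |VM| = 22.8, M = (13.68, 24.82). ∠VMU = 58.7° gives MU at -142.3° from the x-axis; with |MU| = 29.5, U = (-9.663, 6.784). ∠MUK = 44.6° gives UK at 82.30° from the x-axis; with |UK| = 28.0, K = (-5.911, 34.53). ∠UKA = 57.9° gives KA at -39.80° from the x-axis; with |KA| = 17.4, A = (7.457, 23.39). Then |HA| = |A − H| = 24.55.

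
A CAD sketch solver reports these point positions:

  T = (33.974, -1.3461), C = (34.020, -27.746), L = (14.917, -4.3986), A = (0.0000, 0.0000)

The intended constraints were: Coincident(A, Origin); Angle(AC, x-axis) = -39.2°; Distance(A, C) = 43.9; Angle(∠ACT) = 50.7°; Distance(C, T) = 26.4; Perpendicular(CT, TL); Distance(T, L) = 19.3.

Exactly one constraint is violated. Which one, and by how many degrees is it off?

Perpendicular(CT, TL) — off by 9.00°.

A = (0.00, 0.00) ✓; AC at -39.20° ✓; |AC| = 43.90 ✓; ∠ACT = 50.70° ✓; |CT| = 26.40 ✓; ∠(CT, TL) = 99.00° ✗; |TL| = 19.30 ✓.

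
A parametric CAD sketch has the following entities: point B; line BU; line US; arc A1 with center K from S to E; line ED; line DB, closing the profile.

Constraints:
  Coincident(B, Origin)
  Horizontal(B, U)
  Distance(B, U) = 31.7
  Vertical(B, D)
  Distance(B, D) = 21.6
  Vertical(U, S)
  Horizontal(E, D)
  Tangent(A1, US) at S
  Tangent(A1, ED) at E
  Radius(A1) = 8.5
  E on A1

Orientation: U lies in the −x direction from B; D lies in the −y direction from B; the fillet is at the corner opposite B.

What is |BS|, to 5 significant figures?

34.300

B is at the origin; BU is horizontal with |BU| = 31.7 and U on the −x side, so U = (-31.700, 0.0000). B and D share the same x with |BD| = 21.6 and D on the −y side, so D = (0.0000, -21.600). The virtual corner opposite B is at (-31.700, -21.600). The tangent condition forces KS to be normal to US and tangency of A1 to ED means the radius KE is perpendicular to ED, with radius 8.5, so the center K sits 8.5 in from both sides at K = (-23.200, -13.100). That places the tangent points at S = (-31.700, -13.100) on US and E = (-23.200, -21.600) on ED. Then |BS| = |S − B| = 34.300.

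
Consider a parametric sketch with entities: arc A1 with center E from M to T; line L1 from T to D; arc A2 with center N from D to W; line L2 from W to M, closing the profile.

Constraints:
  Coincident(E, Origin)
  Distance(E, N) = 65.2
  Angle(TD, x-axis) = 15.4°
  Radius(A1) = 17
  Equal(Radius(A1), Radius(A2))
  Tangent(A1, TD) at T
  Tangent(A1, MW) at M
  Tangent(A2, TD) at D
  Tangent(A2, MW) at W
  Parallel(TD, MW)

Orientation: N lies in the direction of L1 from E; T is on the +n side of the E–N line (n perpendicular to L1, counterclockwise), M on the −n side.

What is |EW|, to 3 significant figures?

67.4

The slot axis is L1's direction at 15.4°, so u = (cos 15.4°, sin 15.4°) = (0.964, 0.266) and n = (−sin 15.4°, cos 15.4°) = (-0.266, 0.964). E is at the origin and N lies 65.2 along u from E, so N = 65.2·u = (62.9, 17.3). Tangency of A1 to both parallel lines with radius 17.0 puts T and M at E ± 17.0·n: T = (-4.51, 16.4), M = (4.51, -16.4). Equal radii place D and W the same way about N: D = N + 17.0·n = (58.3, 33.7), W = N − 17.0·n = (67.4, 0.925). Then |EW| = |W − E| = 67.4.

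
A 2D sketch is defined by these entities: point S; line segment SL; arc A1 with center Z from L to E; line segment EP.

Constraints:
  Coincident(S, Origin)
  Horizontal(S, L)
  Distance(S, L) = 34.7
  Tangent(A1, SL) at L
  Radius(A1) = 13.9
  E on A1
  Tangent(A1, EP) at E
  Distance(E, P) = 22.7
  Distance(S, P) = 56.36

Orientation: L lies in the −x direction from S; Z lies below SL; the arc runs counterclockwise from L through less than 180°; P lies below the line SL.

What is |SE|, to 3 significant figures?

51.3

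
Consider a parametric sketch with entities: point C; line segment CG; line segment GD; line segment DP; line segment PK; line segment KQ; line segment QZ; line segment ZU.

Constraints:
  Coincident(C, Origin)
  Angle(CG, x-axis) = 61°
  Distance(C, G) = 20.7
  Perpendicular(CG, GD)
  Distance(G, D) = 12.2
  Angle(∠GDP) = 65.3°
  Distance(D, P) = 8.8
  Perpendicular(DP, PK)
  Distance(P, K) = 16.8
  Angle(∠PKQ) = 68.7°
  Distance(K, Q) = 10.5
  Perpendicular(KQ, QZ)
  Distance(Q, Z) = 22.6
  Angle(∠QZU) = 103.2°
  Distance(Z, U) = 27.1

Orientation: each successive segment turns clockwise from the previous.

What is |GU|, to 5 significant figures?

32.768

KQ is perpendicular to QZ, so QZ runs at -75.000°; with |QZ| = 22.6, Z = (19.659, 1.4075). ∠QZU = 103.2° gives ZU at -151.80° from the x-axis; with |ZU| = 27.1, U = (-4.2239, -11.399). Then |GU| = |U − G| = 32.768.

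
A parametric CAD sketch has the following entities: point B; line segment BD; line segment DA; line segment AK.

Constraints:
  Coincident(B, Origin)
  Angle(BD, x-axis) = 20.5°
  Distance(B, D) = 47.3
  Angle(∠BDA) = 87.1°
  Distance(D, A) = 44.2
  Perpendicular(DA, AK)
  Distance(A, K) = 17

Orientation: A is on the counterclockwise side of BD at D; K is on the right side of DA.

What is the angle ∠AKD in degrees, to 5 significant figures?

68.962°

B is at the origin; BD runs at 20.5° with length 47.3, so D = 47.3·(cos 20.5°, sin 20.5°) = (44.305, 16.565). ∠BDA = 87.1°, so DA runs at 20.5° + (180° − 87.1°) = 113.40° from the x-axis; with |DA| = 44.2, A = D + 44.2·(cos 113.40°, sin 113.40°) = (26.751, 57.130). DA ⟂ AK; with |AK| = 17.0 on the right of DA, K = A + 17.0·(0.91775, 0.39715) = (42.352, 63.881). Then cos ∠AKD = KA·KD / (|KA||KD|), giving 68.962°.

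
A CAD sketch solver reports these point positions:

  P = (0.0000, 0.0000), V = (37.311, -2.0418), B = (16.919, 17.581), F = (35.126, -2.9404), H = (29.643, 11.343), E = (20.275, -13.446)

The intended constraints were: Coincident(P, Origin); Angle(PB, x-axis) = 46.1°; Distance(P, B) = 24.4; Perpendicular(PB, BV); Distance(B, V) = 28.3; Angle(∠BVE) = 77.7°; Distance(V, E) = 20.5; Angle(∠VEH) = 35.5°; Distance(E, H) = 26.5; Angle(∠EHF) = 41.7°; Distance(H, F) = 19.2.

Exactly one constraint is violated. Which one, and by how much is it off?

Distance(H, F) = 19.2 — off by 3.90.

P = (0.00, 0.00) ✓; PB at 46.10° ✓; |PB| = 24.40 ✓; ∠(PB, BV) = 90.00° ✓; |BV| = 28.30 ✓; ∠BVE = 77.70° ✓; |VE| = 20.50 ✓; ∠VEH = 35.50° ✓; |EH| = 26.50 ✓; ∠EHF = 41.70° ✓; |HF| = 15.30 ✗.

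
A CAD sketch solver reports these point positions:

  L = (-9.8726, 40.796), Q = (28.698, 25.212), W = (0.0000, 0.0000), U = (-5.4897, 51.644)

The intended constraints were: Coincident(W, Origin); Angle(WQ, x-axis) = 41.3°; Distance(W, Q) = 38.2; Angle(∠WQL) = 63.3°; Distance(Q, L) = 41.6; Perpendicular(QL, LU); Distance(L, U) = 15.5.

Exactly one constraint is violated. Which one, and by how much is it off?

Distance(L, U) = 15.5 — off by 3.80.

W = (0.00, 0.00) ✓; WQ at 41.30° ✓; |WQ| = 38.20 ✓; ∠WQL = 63.30° ✓; |QL| = 41.60 ✓; ∠(QL, LU) = 90.00° ✓; |LU| = 11.70 ✗.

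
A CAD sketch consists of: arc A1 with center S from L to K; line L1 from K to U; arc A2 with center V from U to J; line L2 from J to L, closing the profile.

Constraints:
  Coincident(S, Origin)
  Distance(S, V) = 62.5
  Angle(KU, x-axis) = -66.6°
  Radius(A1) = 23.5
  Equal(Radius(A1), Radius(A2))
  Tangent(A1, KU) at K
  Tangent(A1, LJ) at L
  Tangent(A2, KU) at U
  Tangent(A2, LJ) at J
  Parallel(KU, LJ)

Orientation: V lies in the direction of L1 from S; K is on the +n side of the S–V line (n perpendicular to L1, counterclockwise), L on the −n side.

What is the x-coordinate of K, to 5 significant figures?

21.567

The slot axis is L1's direction at -66.6°, so u = (cos -66.6°, sin -66.6°) = (0.39715, -0.91775) and n = (−sin -66.6°, cos -66.6°) = (0.91775, 0.39715). S is at the origin and V lies 62.5 along u from S, so V = 62.5·u = (24.822, -57.360). Tangency of A1 to both parallel lines with radius 23.5 puts K and L at S ± 23.5·n: K = (21.567, 9.3330), L = (-21.567, -9.3330). So K.x = 21.567.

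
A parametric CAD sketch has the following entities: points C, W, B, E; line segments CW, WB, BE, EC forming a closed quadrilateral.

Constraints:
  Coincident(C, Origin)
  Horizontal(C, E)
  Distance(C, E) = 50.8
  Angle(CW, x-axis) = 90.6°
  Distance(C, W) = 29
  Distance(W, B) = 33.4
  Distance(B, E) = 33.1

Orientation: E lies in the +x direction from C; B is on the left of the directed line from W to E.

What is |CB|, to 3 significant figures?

43.3

Checks: |WB| = 33.40 ✓; |BE| = 33.10 ✓.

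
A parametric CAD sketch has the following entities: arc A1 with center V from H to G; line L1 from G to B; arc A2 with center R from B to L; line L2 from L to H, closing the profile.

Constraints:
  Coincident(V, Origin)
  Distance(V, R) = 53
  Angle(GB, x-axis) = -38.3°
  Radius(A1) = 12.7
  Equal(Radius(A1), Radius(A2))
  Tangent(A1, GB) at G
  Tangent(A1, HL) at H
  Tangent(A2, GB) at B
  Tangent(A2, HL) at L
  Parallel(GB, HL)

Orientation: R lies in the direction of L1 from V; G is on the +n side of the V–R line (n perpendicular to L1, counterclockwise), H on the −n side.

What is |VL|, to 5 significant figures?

54.500

The slot axis is L1's direction at -38.3°, so u = (cos -38.3°, sin -38.3°) = (0.78478, -0.61978) and n = (−sin -38.3°, cos -38.3°) = (0.61978, 0.78478). V is at the origin and R lies 53.0 along u from V, so R = 53.0·u = (41.593, -32.848). Tangency of A1 to both parallel lines with radius 12.7 puts G and H at V ± 12.7·n: G = (7.8712, 9.9667), H = (-7.8712, -9.9667). Equal radii place B and L the same way about R: B = R + 12.7·n = (49.464, -22.882), L = R − 12.7·n = (33.722, -42.815). Then |VL| = |L − V| = 54.500.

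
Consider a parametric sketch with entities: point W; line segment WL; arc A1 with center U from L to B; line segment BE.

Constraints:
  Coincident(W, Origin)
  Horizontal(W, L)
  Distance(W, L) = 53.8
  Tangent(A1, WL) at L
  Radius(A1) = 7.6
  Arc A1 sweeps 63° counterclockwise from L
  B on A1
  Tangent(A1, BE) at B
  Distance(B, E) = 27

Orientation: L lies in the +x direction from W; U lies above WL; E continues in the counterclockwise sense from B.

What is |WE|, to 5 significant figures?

78.101

W is at the origin; W and L share the same y with |WL| = 53.8 and L on the +x side, so L = (53.800, 0.0000). Since A1 is tangent to WL there, UL ⟂ WL, so U = L + (0, 7.6) = (53.800, 7.6000). On A1, L sits at bearing -90° from U; a 63° counterclockwise sweep puts B at bearing -27°, so B = U + 7.6·(cos -27°, sin -27°) = (60.572, 4.1497). Since A1 is tangent to BE there, UB ⟂ BE, so BE runs along (−sin -27°, cos -27°); with |BE| = 27.0, E = (72.829, 28.207). Then |WE| = |E − W| = 78.101.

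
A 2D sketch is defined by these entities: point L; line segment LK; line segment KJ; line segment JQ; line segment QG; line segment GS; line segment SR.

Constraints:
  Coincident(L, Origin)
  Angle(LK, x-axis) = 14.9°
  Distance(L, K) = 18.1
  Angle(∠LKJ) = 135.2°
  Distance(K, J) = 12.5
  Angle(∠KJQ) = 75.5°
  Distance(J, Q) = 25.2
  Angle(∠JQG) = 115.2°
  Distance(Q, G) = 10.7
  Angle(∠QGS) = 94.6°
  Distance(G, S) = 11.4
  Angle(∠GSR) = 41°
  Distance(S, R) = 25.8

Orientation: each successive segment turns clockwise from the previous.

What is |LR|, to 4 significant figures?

31.86

L is at the origin; LK runs at 14.9° with length 18.1, so K = (17.49, 4.654). ∠LKJ = 135.2° gives KJ at -29.90° from the x-axis; with |KJ| = 12.5, J = (28.33, -1.577). ∠KJQ = 75.5° gives JQ at -134.4° from the x-axis; with |JQ| = 25.2, Q = (10.70, -19.58). ∠JQG = 115.2° gives QG at 160.8° from the x-axis; with |QG| = 10.7, G = (0.5913, -16.06). ∠QGS = 94.6° gives GS at 75.40° from the x-axis; with |GS| = 11.4, S = (3.465, -5.031). ∠GSR = 41.0° gives SR at -63.60° from the x-axis; with |SR| = 25.8, R = (14.94, -28.14). Then |LR| = |R − L| = 31.86.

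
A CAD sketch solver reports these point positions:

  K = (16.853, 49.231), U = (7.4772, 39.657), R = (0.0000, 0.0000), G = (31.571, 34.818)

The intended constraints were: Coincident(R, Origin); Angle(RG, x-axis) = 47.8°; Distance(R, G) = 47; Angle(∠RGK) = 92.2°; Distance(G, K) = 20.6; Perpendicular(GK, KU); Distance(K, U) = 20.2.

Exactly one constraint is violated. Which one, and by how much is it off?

Distance(K, U) = 20.2 — off by 6.80.

R = (0.00, 0.00) ✓; RG at 47.80° ✓; |RG| = 47.00 ✓; ∠RGK = 92.20° ✓; |GK| = 20.60 ✓; ∠(GK, KU) = 90.00° ✓; |KU| = 13.40 ✗.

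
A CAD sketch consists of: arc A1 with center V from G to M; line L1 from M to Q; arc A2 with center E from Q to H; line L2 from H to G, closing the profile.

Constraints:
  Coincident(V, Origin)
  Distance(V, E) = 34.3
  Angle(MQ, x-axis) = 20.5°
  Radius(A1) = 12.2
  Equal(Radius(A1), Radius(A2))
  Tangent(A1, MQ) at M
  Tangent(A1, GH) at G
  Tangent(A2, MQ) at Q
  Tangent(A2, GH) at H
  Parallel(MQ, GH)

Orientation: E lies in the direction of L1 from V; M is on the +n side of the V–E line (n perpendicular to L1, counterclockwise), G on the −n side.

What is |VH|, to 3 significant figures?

36.4

The slot axis is L1's direction at 20.5°, so u = (cos 20.5°, sin 20.5°) = (0.937, 0.350) and n = (−sin 20.5°, cos 20.5°) = (-0.350, 0.937). V is at the origin and E lies 34.3 along u from V, so E = 34.3·u = (32.1, 12.0). Tangency of A1 to both parallel lines with radius 12.2 puts M and G at V ± 12.2·n: M = (-4.27, 11.4), G = (4.27, -11.4). Equal radii place Q and H the same way about E: Q = E + 12.2·n = (27.9, 23.4), H = E − 12.2·n = (36.4, 0.585). Then |VH| = |H − V| = 36.4.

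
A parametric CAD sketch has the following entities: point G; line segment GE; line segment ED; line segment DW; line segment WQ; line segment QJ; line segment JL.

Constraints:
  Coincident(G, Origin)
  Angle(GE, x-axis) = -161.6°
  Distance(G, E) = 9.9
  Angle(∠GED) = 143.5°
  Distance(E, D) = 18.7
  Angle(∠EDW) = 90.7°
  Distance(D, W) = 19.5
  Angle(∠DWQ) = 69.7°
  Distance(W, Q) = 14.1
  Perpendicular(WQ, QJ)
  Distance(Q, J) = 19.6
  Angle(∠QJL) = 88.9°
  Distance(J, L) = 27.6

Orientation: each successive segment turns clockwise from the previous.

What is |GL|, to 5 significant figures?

46.007

G is at the origin; GE runs at -161.6° with length 9.9, so E = (-9.3939, -3.1249). ∠GED = 143.5° gives ED at 161.90° from the x-axis; with |ED| = 18.7, D = (-27.169, 2.6847). ∠EDW = 90.7° gives DW at 72.600° from the x-axis; with |DW| = 19.5, W = (-21.337, 21.292). ∠DWQ = 69.7° gives WQ at -37.700° from the x-axis; with |WQ| = 14.1, Q = (-10.181, 12.670). The perpendicularity gives QJ at right angles to WQ, so QJ runs at -127.70°; with |QJ| = 19.6, J = (-22.167, -2.8381). ∠QJL = 88.9° gives JL at 141.20° from the x-axis; with |JL| = 27.6, L = (-43.677, 14.456). Then |GL| = |L − G| = 46.007.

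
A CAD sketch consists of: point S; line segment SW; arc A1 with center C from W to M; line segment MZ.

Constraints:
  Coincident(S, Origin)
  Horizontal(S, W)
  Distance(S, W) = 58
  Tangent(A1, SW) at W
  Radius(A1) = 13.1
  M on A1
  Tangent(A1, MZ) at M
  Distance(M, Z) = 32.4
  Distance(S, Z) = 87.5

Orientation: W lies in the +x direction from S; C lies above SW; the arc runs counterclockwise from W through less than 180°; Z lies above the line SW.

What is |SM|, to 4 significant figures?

71.76

S is at the origin; SW is horizontal with |SW| = 58.0 and W on the +x side, so W = (58.00, 0.000). A1 meets SW tangentially, so CW is at right angles to SW, so C = W + (0, 13.1) = (58.00, 13.10). Since CM ⟂ MZ (tangency), |CZ| = √(13.1² + 32.4²) = 34.95 regardless of where M sits on A1. So Z lies on both circle(S, 87.5) and circle(C, 34.95); the above-SW intersection is Z = (76.26, 42.90). M is the foot of the tangent from Z: M = (70.92, 10.94).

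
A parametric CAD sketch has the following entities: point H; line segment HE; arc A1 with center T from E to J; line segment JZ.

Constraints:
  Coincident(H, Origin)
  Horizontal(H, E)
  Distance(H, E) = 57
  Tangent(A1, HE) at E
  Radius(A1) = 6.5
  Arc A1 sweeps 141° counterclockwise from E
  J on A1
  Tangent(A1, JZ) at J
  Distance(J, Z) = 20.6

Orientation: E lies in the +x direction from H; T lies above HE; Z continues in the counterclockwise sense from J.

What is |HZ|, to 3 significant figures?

51.3

On A1, E sits at bearing -90° from T; a 141° counterclockwise sweep puts J at bearing 51°, so J = T + 6.5·(cos 51°, sin 51°) = (61.1, 11.6). Since A1 is tangent to JZ there, TJ ⟂ JZ, so JZ runs along (−sin 51°, cos 51°); with |JZ| = 20.6, Z = (45.1, 24.5). Then |HZ| = |Z − H| = 51.3.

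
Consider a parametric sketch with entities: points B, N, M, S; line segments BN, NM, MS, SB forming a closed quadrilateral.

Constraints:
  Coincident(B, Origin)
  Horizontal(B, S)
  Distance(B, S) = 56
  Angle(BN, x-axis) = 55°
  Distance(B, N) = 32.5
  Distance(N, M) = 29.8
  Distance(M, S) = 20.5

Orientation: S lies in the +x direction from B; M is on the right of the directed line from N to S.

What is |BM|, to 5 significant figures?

35.674

Checks: |NM| = 29.80 ✓; |MS| = 20.50 ✓.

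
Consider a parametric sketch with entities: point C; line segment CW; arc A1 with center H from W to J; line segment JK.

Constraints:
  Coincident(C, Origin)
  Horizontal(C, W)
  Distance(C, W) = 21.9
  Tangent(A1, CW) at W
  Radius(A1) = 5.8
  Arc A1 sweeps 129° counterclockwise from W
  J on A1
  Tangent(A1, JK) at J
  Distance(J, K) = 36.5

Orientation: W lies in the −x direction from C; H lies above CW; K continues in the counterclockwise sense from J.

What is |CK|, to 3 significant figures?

55.3

C is at the origin; C and W share the same y with |CW| = 21.9 and W on the −x side, so W = (-21.9, 0.00). Since A1 is tangent to CW there, HW ⟂ CW, so H = W + (0, 5.8) = (-21.9, 5.80). On A1, W sits at bearing -90° from H; a 129° counterclockwise sweep puts J at bearing 39°, so J = H + 5.8·(cos 39°, sin 39°) = (-17.4, 9.45). The tangent condition forces HJ to be normal to JK, so JK runs along (−sin 39°, cos 39°); with |JK| = 36.5, K = (-40.4, 37.8). Then |CK| = |K − C| = 55.3.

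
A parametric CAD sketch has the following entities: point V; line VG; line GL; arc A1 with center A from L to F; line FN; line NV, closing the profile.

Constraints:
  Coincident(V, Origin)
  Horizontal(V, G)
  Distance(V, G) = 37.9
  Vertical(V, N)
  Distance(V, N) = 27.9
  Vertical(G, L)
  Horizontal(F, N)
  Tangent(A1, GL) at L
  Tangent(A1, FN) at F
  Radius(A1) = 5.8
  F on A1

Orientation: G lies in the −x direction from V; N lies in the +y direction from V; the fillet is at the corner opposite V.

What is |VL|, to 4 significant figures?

43.87

V is at the origin; VG is horizontal with |VG| = 37.9 and G on the −x side, so G = (-37.90, 0.000). V and N share the same x with |VN| = 27.9 and N on the +y side, so N = (0.000, 27.90). The virtual corner opposite V is at (-37.90, 27.90). Tangency of A1 to GL means the radius AL is perpendicular to GL and tangency of A1 to FN means the radius AF is perpendicular to FN, with radius 5.8, so the center A sits 5.8 in from both sides at A = (-32.10, 22.10). That places the tangent points at L = (-37.90, 22.10) on GL and F = (-32.10, 27.90) on FN. Then |VL| = |L − V| = 43.87.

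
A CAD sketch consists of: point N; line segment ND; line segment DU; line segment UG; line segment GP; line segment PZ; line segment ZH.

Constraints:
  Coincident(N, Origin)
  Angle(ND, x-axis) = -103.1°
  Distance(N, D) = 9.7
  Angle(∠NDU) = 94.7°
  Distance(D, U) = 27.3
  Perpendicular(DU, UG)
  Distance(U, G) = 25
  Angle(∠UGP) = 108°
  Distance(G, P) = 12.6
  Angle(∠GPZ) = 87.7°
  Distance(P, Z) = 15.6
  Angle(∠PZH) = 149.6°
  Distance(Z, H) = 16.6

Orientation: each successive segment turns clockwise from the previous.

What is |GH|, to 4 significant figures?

29.71

N is at the origin; ND runs at -103.1° with length 9.7, so D = (-2.199, -9.448). ∠NDU = 94.7° gives DU at 171.6° from the x-axis; with |DU| = 27.3, U = (-29.21, -5.460). The perpendicularity gives UG at right angles to DU, so UG runs at 81.60°; with |UG| = 25.0, G = (-25.55, 19.27). ∠UGP = 108.0° gives GP at 9.600° from the x-axis; with |GP| = 12.6, P = (-13.13, 21.37). ∠GPZ = 87.7° gives PZ at -82.70° from the x-axis; with |PZ| = 15.6, Z = (-11.15, 5.900). ∠PZH = 149.6° gives ZH at -113.1° from the x-axis; with |ZH| = 16.6, H = (-17.66, -9.369). Then |GH| = |H − G| = 29.71.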